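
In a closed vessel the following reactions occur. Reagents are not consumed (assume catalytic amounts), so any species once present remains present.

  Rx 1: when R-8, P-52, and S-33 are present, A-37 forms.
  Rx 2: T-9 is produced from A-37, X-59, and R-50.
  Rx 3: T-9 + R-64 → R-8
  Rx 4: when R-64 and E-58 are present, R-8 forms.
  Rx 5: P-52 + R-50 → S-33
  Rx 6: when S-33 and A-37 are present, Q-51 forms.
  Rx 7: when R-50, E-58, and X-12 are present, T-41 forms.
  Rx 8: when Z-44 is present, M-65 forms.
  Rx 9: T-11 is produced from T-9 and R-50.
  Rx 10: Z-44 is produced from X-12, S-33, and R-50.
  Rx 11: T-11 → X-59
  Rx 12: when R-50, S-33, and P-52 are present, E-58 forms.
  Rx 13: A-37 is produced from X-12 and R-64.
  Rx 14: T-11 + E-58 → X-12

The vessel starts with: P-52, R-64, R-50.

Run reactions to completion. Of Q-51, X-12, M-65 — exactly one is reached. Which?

P-52 and R-50 present → S-33 forms (Rx 5).
R-50, S-33, and P-52 present → E-58 forms (Rx 12).
R-64 and E-58 present → R-8 forms (Rx 4).
R-8, P-52, and S-33 present → A-37 forms (Rx 1).
S-33 and A-37 present → Q-51 forms (Rx 6).
X-12 would need T-11 and E-58 (Rx 14), but T-11 never forms. M-65 would need Z-44 (Rx 8), but Z-44 never forms.

Q-51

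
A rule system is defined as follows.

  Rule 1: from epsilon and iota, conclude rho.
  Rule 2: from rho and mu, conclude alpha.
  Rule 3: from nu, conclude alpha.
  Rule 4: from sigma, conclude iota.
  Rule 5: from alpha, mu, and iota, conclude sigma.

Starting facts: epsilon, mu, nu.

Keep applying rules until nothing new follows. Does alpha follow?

nu holds, so alpha follows (Rule 3).

Yes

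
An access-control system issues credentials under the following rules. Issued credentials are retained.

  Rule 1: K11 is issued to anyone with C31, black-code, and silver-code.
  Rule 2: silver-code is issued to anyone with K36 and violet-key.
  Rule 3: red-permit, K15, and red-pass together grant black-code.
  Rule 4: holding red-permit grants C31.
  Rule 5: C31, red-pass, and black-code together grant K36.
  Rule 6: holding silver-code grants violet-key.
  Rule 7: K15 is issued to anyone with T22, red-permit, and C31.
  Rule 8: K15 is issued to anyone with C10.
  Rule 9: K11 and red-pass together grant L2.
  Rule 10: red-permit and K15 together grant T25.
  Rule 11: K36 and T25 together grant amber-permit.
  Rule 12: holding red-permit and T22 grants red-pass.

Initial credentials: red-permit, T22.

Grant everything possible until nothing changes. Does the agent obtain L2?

No

L2 would need K11 and red-pass (Rule 9), but K11 is never granted.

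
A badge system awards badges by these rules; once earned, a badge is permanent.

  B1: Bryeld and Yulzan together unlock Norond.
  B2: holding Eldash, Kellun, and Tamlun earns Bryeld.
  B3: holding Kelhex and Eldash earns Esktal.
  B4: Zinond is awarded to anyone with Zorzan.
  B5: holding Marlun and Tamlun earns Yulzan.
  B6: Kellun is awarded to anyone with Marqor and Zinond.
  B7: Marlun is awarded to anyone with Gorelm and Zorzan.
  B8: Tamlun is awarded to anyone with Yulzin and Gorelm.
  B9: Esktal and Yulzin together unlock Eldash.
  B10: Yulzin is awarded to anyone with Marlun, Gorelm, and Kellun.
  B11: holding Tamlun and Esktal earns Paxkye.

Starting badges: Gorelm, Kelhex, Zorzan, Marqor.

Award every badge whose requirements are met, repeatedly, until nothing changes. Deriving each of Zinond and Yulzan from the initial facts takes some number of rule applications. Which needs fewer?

Zinond: With Zorzan, Zinond is earned (B4). [1 rule application]
Yulzan: With Zorzan, Zinond is earned (B4). With Gorelm and Zorzan, Marlun is earned (B7). With Marqor and Zinond, Kellun is earned (B6). With Marlun, Gorelm, and Kellun, Yulzin is earned (B10). With Yulzin and Gorelm, Tamlun is earned (B8). With Marlun and Tamlun, Yulzan is earned (B5). [6 rule applications]
Zinond needs fewer.

Zinond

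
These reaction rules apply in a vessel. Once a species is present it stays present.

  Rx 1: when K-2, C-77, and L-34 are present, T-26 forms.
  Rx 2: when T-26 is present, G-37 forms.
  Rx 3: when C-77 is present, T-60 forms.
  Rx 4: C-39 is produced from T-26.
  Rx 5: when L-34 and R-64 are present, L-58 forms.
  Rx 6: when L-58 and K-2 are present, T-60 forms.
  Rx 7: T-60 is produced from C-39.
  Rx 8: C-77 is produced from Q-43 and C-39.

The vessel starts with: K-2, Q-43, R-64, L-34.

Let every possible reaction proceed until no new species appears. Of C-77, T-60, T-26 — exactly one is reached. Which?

T-60

L-34 and R-64 present → L-58 forms (Rx 5).
L-58 and K-2 present → T-60 forms (Rx 6).
C-77 would need Q-43 and C-39 (Rx 8), but C-39 never forms. T-26 would need K-2, C-77, and L-34 (Rx 1), but C-77 never forms.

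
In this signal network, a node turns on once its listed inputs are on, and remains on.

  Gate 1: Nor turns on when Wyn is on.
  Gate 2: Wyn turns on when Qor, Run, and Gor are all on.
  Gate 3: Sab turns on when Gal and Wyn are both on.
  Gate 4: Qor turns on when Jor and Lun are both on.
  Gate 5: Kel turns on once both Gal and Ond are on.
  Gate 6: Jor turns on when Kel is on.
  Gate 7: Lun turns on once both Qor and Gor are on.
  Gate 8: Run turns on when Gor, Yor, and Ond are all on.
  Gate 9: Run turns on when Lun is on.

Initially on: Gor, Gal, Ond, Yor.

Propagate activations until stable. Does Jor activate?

Yes

Gal and Ond are on, so Kel turns on (Gate 5).
Kel is on, so Jor turns on (Gate 6).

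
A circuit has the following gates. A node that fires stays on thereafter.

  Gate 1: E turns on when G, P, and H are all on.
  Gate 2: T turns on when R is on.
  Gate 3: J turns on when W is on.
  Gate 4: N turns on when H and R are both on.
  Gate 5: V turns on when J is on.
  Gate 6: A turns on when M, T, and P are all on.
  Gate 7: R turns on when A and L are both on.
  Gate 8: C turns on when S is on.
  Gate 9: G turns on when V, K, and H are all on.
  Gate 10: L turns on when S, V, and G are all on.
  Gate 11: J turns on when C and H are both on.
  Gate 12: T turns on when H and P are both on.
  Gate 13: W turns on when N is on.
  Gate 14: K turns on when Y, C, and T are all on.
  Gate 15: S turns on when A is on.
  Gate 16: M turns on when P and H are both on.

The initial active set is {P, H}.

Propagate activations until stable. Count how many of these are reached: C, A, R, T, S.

P and H are on, so M turns on (Gate 16).
H and P are on, so T turns on (Gate 12).
Gate 6: M, T, and P on → A on.
Gate 15: A on → S on.
Gate 8: S on → C on.
C: reached.
A: reached.
R would need A and L (Gate 7), but L never turns on.
T: reached.
S: reached.
Reached: C, A, T, and S — 4 of the 5.

4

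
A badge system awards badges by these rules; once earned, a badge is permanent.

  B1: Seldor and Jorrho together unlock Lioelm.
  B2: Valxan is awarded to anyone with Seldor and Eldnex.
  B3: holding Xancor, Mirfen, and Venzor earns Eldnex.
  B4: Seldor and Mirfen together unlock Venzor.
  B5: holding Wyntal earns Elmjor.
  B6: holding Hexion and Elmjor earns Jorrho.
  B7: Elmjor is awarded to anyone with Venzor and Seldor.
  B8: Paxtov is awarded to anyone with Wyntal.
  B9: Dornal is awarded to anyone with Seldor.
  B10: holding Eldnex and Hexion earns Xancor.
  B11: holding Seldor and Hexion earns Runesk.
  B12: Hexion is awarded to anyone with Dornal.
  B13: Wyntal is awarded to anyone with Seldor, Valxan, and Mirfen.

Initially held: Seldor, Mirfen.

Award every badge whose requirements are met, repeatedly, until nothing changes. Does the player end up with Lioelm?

Yes

With Seldor and Mirfen, Venzor is earned (B4).
With Seldor, Dornal is earned (B9).
With Dornal, Hexion is earned (B12).
With Venzor and Seldor, Elmjor is earned (B7).
With Hexion and Elmjor, Jorrho is earned (B6).
With Seldor and Jorrho, Lioelm is earned (B1).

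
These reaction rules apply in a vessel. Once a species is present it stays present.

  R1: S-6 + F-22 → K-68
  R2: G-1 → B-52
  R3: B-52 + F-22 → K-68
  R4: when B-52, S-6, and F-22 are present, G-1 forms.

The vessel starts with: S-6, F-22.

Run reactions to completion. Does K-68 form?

Yes

S-6 and F-22 present → K-68 forms (R1).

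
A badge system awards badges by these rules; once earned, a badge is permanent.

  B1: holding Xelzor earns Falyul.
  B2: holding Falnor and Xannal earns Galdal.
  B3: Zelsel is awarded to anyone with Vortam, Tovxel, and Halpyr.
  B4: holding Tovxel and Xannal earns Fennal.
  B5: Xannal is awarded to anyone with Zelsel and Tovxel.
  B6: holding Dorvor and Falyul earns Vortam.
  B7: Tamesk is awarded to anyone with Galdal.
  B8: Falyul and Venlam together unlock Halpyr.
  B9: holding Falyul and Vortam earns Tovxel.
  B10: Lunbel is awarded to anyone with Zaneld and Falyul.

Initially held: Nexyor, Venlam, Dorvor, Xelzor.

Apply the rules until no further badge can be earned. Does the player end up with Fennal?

Yes

With Xelzor, Falyul is earned (B1).
With Dorvor and Falyul, Vortam is earned (B6).
With Falyul and Venlam, Halpyr is earned (B8).
With Falyul and Vortam, Tovxel is earned (B9).
With Vortam, Tovxel, and Halpyr, Zelsel is earned (B3).
With Zelsel and Tovxel, Xannal is earned (B5).
With Tovxel and Xannal, Fennal is earned (B4).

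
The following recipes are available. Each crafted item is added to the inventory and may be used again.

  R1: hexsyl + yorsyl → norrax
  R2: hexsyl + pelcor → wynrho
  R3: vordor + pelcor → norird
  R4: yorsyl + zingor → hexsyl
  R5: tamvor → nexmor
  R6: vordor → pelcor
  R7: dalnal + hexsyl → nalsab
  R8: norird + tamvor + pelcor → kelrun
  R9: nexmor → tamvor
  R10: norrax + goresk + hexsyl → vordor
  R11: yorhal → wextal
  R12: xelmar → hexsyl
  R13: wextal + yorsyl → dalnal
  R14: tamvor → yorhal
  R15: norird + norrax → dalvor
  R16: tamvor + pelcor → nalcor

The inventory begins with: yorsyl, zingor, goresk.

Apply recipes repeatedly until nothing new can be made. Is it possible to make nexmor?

nexmor would need tamvor (R5), but tamvor is never obtained.

No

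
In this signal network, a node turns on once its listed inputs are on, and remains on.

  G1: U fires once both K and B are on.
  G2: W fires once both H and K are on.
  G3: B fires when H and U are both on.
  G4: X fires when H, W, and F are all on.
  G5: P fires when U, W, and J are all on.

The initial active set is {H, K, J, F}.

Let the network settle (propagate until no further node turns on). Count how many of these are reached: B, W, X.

2

G2: H and K on → W on.
G4: H, W, and F on → X on.
B would need H and U (G3), but U never turns on.
W: reached.
X: reached.
Reached: W and X — 2 of the 3.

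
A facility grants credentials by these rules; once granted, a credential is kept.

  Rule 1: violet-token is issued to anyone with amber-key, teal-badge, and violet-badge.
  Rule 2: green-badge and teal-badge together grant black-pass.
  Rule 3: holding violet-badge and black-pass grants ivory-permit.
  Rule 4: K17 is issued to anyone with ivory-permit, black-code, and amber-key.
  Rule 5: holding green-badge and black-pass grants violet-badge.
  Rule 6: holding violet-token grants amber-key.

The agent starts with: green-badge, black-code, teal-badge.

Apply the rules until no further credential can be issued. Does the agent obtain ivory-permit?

Holding green-badge and teal-badge grants black-pass (Rule 2).
Holding green-badge and black-pass grants violet-badge (Rule 5).
Holding violet-badge and black-pass grants ivory-permit (Rule 3).

Yes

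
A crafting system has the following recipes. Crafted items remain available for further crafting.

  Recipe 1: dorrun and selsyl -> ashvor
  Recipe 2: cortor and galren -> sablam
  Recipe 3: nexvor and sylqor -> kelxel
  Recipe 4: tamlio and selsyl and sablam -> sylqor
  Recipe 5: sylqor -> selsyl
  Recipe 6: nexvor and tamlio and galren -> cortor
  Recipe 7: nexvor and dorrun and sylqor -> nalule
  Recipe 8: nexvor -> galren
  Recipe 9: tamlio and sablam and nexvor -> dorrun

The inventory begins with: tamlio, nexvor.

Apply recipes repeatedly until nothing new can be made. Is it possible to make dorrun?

nexvor -> galren (Recipe 8).
Using Recipe 6, nexvor, tamlio, and galren make cortor.
Using Recipe 2, cortor and galren make sablam.
Using Recipe 9, tamlio, sablam, and nexvor make dorrun.

Yes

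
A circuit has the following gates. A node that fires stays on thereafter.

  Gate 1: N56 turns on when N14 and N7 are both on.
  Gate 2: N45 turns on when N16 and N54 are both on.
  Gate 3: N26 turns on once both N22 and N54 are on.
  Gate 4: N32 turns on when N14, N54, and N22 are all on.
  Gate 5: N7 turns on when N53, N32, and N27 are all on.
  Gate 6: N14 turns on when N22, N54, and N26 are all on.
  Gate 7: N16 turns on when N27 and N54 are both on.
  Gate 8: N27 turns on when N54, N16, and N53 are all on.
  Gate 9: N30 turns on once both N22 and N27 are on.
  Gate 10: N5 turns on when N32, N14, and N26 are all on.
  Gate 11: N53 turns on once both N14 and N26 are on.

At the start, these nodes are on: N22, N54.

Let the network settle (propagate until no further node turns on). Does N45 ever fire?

No

N45 would need N16 and N54 (Gate 2), but N16 never turns on.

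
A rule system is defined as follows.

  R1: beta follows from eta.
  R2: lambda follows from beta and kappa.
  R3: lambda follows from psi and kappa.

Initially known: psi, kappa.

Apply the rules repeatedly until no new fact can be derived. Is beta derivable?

No

beta would need eta (R1), but eta is never established.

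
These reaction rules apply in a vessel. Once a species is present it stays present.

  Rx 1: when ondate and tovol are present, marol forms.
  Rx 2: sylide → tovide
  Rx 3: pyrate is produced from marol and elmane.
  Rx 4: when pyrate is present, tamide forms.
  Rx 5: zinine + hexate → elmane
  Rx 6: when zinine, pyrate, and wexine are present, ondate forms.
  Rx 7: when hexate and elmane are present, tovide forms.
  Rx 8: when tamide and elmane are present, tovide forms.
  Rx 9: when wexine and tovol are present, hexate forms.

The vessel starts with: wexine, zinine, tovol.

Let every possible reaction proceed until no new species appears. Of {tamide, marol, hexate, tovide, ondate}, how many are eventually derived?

wexine and tovol present → hexate forms (Rx 9).
zinine and hexate present → elmane forms (Rx 5).
hexate and elmane present → tovide forms (Rx 7).
tamide would need pyrate (Rx 4), but pyrate never forms.
marol would need ondate and tovol (Rx 1), but ondate never forms.
hexate: reached.
tovide: reached.
ondate would need zinine, pyrate, and wexine (Rx 6), but pyrate never forms.
Reached: hexate and tovide — 2 of the 5.

2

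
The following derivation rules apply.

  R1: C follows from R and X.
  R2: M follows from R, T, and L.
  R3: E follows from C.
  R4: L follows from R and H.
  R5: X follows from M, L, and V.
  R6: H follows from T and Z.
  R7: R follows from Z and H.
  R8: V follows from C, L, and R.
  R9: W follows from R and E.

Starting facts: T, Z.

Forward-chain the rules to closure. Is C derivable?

C would need R and X (R1), but X is never established.

No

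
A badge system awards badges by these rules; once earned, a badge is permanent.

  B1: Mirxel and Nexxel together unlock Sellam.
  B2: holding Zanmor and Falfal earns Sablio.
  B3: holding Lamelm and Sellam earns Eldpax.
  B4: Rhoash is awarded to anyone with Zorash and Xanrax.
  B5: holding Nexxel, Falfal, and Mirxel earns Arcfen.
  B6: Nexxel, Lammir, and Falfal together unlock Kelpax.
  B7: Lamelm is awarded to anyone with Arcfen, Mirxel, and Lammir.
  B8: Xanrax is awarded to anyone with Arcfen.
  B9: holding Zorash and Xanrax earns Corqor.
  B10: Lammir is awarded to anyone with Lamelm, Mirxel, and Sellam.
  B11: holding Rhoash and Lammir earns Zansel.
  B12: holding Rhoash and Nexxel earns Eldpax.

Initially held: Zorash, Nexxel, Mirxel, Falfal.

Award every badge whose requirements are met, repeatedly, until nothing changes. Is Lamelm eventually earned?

Lamelm would need Arcfen, Mirxel, and Lammir (B7), but Lammir is never earned.

No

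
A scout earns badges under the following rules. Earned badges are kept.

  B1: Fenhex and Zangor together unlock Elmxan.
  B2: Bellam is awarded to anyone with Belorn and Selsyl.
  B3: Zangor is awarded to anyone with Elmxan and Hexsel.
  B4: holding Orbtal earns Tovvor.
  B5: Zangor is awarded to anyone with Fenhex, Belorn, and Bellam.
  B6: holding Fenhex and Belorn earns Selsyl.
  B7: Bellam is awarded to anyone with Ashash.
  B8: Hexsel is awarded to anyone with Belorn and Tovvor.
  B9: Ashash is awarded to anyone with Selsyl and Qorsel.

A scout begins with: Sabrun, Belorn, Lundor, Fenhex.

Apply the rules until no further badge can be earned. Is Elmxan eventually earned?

With Fenhex and Belorn, Selsyl is earned (B6).
With Belorn and Selsyl, Bellam is earned (B2).
With Fenhex, Belorn, and Bellam, Zangor is earned (B5).
With Fenhex and Zangor, Elmxan is earned (B1).

Yes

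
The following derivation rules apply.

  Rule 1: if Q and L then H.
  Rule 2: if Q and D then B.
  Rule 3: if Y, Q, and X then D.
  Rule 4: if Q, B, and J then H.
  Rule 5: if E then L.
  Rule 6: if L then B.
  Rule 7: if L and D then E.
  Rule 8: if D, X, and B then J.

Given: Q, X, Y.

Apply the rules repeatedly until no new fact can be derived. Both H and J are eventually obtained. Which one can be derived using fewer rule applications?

J

J: From Y, Q, and X, Rule 3 gives D. Q and D hold, so B follows (Rule 2). From D, X, and B, Rule 8 gives J. [3 rule applications]
H: From Y, Q, and X, Rule 3 gives D. Q and D hold, so B follows (Rule 2). From D, X, and B, Rule 8 gives J. Q, B, and J hold, so H follows (Rule 4). [4 rule applications]
J needs fewer.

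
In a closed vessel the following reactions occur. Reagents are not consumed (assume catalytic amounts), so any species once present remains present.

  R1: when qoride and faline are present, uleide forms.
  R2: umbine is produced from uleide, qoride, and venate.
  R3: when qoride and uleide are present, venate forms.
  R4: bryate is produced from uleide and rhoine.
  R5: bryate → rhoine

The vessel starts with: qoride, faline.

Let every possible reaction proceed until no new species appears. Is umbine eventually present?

Yes

qoride and faline present → uleide forms (R1).
qoride and uleide present → venate forms (R3).
uleide, qoride, and venate present → umbine forms (R2).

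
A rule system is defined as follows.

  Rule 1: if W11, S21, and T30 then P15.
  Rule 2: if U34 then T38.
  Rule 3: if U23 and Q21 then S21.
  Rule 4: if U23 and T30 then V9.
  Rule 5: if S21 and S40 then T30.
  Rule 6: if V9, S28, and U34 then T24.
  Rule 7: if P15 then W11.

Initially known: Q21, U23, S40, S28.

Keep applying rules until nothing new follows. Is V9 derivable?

U23 and Q21 hold, so S21 follows (Rule 3).
From S21 and S40, Rule 5 gives T30.
From U23 and T30, Rule 4 gives V9.

Yes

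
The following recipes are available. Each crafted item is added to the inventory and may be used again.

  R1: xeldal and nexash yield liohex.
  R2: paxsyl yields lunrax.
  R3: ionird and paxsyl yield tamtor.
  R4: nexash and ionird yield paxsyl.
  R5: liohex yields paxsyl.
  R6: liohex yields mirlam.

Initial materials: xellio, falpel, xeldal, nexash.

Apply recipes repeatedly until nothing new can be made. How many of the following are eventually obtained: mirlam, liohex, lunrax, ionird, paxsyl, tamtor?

4

xeldal and nexash → liohex (R1).
Using R6, liohex makes mirlam.
Using R5, liohex makes paxsyl.
Using R2, paxsyl makes lunrax.
mirlam: reached.
liohex: reached.
lunrax: reached.
No rule produces ionird, and it is not given.
paxsyl: reached.
tamtor would need ionird and paxsyl (R3), but ionird is never obtained.
Reached: mirlam, liohex, lunrax, and paxsyl — 4 of the 6.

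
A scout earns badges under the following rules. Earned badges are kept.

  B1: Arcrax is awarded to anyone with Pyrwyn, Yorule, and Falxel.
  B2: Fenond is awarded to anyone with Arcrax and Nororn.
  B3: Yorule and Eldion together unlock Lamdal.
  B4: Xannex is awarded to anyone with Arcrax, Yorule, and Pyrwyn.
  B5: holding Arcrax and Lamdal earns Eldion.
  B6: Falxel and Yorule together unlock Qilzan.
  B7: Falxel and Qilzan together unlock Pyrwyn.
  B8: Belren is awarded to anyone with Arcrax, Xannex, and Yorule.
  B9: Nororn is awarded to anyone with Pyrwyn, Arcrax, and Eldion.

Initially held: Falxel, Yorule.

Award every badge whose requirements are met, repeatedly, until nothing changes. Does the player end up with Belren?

Yes

With Falxel and Yorule, Qilzan is earned (B6).
With Falxel and Qilzan, Pyrwyn is earned (B7).
With Pyrwyn, Yorule, and Falxel, Arcrax is earned (B1).
With Arcrax, Yorule, and Pyrwyn, Xannex is earned (B4).
With Arcrax, Xannex, and Yorule, Belren is earned (B8).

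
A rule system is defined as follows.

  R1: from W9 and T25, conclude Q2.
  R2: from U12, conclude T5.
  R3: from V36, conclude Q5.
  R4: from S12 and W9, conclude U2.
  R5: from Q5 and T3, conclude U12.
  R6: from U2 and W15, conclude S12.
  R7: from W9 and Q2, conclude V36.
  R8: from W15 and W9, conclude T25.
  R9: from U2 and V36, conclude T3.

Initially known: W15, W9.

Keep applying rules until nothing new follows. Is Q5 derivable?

W15 and W9 hold, so T25 follows (R8).
W9 and T25 hold, so Q2 follows (R1).
W9 and Q2 hold, so V36 follows (R7).
From V36, R3 gives Q5.

Yes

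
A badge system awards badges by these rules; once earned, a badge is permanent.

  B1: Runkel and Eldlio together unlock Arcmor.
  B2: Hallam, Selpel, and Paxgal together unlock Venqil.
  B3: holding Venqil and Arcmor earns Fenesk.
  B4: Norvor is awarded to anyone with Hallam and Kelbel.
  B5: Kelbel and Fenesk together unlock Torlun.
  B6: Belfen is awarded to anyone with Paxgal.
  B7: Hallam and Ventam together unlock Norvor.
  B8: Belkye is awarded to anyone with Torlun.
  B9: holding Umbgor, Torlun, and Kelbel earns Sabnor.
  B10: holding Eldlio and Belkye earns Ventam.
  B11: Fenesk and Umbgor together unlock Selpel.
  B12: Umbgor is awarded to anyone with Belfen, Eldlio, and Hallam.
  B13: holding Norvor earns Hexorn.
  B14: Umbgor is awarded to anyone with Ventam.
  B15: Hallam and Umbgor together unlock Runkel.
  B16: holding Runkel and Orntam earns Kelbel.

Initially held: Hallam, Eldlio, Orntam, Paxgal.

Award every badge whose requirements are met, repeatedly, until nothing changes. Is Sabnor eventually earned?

Sabnor would need Umbgor, Torlun, and Kelbel (B9), but Torlun is never earned.

No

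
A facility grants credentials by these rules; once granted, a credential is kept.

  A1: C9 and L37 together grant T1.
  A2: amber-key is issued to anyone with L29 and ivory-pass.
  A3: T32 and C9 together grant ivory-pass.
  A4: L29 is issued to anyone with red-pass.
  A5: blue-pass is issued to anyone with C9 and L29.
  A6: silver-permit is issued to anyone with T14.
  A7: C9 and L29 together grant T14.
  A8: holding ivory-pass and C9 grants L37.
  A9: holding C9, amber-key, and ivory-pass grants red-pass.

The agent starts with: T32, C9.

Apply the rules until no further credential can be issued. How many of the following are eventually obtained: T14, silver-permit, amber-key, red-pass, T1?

1

Holding T32 and C9 grants ivory-pass (A3).
Holding ivory-pass and C9 grants L37 (A8).
Holding C9 and L37 grants T1 (A1).
T14 would need C9 and L29 (A7), but L29 is never granted.
silver-permit would need T14 (A6), but T14 is never granted.
amber-key would need L29 and ivory-pass (A2), but L29 is never granted.
red-pass would need C9, amber-key, and ivory-pass (A9), but amber-key is never granted.
T1: reached.
Reached: T1 — 1 of the 5.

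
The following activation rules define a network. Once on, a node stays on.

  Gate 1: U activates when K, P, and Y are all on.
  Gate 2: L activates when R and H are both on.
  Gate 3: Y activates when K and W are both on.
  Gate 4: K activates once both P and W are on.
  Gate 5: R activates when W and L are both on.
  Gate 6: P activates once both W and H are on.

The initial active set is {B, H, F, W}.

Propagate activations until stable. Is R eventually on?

No

R would need W and L (Gate 5), but L never turns on.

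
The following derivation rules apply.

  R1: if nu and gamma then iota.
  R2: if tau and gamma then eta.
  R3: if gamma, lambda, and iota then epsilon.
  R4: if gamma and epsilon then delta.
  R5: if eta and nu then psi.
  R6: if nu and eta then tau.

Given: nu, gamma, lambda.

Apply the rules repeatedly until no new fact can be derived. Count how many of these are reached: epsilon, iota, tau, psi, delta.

From nu and gamma, R1 gives iota.
gamma, lambda, and iota hold, so epsilon follows (R3).
From gamma and epsilon, R4 gives delta.
epsilon: reached.
iota: reached.
tau would need nu and eta (R6), but eta is never established.
psi would need eta and nu (R5), but eta is never established.
delta: reached.
Reached: epsilon, iota, and delta — 3 of the 5.

3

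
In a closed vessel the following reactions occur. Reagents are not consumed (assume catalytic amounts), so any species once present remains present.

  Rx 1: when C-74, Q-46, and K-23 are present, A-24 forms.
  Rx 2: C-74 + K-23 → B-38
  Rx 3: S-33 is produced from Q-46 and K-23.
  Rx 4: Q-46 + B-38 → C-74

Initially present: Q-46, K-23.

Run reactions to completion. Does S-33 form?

Q-46 and K-23 present → S-33 forms (Rx 3).

Yes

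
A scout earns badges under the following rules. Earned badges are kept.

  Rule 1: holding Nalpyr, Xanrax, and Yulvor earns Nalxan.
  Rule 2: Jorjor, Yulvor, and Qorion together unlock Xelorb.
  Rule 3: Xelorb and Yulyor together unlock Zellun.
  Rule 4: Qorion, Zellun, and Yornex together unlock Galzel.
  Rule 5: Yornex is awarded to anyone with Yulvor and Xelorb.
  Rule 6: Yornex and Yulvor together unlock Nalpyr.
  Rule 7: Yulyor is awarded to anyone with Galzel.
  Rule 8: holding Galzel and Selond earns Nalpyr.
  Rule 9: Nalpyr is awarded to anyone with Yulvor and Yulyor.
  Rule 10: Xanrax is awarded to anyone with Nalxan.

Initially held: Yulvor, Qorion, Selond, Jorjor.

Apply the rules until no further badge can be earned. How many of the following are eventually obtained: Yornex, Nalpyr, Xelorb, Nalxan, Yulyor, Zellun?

3

With Jorjor, Yulvor, and Qorion, Xelorb is earned (Rule 2).
With Yulvor and Xelorb, Yornex is earned (Rule 5).
With Yornex and Yulvor, Nalpyr is earned (Rule 6).
Yornex: reached.
Nalpyr: reached.
Xelorb: reached.
Nalxan would need Nalpyr, Xanrax, and Yulvor (Rule 1), but Xanrax is never earned.
Yulyor would need Galzel (Rule 7), but Galzel is never earned.
Zellun would need Xelorb and Yulyor (Rule 3), but Yulyor is never earned.
Reached: Yornex, Nalpyr, and Xelorb — 3 of the 6.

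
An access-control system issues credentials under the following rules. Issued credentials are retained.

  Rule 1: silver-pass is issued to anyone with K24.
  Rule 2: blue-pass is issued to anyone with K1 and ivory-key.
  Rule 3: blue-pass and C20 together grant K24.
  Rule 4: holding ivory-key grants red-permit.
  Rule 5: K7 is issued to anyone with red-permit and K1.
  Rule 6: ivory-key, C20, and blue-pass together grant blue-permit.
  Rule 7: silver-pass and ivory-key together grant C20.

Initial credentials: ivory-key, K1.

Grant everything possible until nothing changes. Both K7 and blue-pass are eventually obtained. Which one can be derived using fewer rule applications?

blue-pass

blue-pass: Holding K1 and ivory-key grants blue-pass (Rule 2). [1 rule application]
K7: Holding ivory-key grants red-permit (Rule 4). Holding red-permit and K1 grants K7 (Rule 5). [2 rule applications]
blue-pass needs fewer.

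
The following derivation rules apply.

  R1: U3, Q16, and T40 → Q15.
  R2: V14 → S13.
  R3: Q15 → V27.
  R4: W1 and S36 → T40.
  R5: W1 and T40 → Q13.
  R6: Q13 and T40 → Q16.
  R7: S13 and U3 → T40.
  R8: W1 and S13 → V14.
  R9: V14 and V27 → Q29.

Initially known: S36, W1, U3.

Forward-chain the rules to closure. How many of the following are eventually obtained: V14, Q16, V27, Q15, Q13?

4

W1 and S36 hold, so T40 follows (R4).
From W1 and T40, R5 gives Q13.
Q13 and T40 hold, so Q16 follows (R6).
From U3, Q16, and T40, R1 gives Q15.
Q15 holds, so V27 follows (R3).
V14 would need W1 and S13 (R8), but S13 is never established.
Q16: reached.
V27: reached.
Q15: reached.
Q13: reached.
Reached: Q16, V27, Q15, and Q13 — 4 of the 5.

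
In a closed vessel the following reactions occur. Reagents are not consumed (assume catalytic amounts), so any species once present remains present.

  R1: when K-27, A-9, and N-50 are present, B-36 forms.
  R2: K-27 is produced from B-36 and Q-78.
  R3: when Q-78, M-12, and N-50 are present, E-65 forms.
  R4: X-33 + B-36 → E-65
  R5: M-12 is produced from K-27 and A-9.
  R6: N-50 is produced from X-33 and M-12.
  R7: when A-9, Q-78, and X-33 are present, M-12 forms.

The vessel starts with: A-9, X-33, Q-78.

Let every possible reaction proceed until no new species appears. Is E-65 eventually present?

A-9, Q-78, and X-33 present → M-12 forms (R7).
X-33 and M-12 present → N-50 forms (R6).
Q-78, M-12, and N-50 present → E-65 forms (R3).

Yes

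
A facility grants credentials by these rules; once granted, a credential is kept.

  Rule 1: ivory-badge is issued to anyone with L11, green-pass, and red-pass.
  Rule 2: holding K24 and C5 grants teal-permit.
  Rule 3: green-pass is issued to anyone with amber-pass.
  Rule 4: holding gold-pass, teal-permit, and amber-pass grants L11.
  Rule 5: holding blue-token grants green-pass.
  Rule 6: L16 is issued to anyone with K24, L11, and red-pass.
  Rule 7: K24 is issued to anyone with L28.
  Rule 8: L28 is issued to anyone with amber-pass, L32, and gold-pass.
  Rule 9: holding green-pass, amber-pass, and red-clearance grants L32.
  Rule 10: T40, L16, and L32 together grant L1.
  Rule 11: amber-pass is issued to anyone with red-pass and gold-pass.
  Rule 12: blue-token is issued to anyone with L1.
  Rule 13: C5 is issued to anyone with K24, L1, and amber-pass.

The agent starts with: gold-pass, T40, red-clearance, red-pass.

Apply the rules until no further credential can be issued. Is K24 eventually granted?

Holding red-pass and gold-pass grants amber-pass (Rule 11).
Holding amber-pass grants green-pass (Rule 3).
Holding green-pass, amber-pass, and red-clearance grants L32 (Rule 9).
Holding amber-pass, L32, and gold-pass grants L28 (Rule 8).
Holding L28 grants K24 (Rule 7).

Yes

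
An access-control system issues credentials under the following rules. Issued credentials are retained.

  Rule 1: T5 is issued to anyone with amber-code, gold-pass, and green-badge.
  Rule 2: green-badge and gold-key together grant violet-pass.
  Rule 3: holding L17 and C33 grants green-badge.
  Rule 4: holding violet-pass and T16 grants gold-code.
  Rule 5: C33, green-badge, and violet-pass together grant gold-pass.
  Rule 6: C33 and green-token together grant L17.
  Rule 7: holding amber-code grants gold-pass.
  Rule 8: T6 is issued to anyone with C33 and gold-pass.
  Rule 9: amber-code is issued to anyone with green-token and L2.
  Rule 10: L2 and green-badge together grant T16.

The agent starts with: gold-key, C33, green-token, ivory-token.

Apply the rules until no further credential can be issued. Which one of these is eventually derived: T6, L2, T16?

Holding C33 and green-token grants L17 (Rule 6).
Holding L17 and C33 grants green-badge (Rule 3).
Holding green-badge and gold-key grants violet-pass (Rule 2).
Holding C33, green-badge, and violet-pass grants gold-pass (Rule 5).
Holding C33 and gold-pass grants T6 (Rule 8).
T16 would need L2 and green-badge (Rule 10), but L2 is never granted. No rule produces L2, and it is not given.

T6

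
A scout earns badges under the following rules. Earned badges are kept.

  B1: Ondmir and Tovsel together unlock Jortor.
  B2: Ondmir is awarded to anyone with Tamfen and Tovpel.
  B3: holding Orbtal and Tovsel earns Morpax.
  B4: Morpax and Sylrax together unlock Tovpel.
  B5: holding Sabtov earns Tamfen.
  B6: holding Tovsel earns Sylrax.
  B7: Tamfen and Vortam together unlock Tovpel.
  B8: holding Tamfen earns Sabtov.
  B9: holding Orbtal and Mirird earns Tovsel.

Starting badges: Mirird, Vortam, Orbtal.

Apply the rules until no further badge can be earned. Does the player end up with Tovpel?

Yes

With Orbtal and Mirird, Tovsel is earned (B9).
With Orbtal and Tovsel, Morpax is earned (B3).
With Tovsel, Sylrax is earned (B6).
With Morpax and Sylrax, Tovpel is earned (B4).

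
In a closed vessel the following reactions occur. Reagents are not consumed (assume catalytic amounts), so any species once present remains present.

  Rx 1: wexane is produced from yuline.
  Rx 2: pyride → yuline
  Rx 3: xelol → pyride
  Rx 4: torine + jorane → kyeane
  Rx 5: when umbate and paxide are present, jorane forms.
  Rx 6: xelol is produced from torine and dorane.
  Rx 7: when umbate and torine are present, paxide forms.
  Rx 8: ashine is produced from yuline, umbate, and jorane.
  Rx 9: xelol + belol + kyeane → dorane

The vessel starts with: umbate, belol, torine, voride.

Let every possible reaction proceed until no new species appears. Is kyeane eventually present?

Yes

umbate and torine present → paxide forms (Rx 7).
umbate and paxide present → jorane forms (Rx 5).
torine and jorane present → kyeane forms (Rx 4).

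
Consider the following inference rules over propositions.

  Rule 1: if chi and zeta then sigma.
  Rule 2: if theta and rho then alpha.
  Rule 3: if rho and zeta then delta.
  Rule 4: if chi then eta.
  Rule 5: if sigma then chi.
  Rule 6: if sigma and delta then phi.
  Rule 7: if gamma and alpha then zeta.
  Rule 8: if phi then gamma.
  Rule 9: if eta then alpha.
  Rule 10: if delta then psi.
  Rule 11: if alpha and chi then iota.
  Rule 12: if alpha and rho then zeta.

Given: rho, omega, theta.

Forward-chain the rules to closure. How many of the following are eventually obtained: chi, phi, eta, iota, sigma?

0

chi would need sigma (Rule 5), but sigma is never established.
phi would need sigma and delta (Rule 6), but sigma is never established.
eta would need chi (Rule 4), but chi is never established.
iota would need alpha and chi (Rule 11), but chi is never established.
sigma would need chi and zeta (Rule 1), but chi is never established.
None of the 5 are reached.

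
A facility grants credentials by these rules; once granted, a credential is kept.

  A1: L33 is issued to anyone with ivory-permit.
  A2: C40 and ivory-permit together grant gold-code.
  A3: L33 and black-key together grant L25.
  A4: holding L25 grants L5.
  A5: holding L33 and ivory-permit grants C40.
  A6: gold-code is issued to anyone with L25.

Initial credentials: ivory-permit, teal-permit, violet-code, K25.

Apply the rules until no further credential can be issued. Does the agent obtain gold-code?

Holding ivory-permit grants L33 (A1).
Holding L33 and ivory-permit grants C40 (A5).
Holding C40 and ivory-permit grants gold-code (A2).

Yes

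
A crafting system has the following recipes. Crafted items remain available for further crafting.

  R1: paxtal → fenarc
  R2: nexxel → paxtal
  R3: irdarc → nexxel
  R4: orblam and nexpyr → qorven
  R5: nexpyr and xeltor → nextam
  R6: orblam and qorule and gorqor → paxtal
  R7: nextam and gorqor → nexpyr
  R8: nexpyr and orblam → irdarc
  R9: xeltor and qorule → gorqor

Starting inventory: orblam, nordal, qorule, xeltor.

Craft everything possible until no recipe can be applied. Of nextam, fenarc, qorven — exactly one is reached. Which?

fenarc

Using R9, xeltor and qorule make gorqor.
Using R6, orblam, qorule, and gorqor make paxtal.
Using R1, paxtal makes fenarc.
nextam would need nexpyr and xeltor (R5), but nexpyr is never obtained. qorven would need orblam and nexpyr (R4), but nexpyr is never obtained.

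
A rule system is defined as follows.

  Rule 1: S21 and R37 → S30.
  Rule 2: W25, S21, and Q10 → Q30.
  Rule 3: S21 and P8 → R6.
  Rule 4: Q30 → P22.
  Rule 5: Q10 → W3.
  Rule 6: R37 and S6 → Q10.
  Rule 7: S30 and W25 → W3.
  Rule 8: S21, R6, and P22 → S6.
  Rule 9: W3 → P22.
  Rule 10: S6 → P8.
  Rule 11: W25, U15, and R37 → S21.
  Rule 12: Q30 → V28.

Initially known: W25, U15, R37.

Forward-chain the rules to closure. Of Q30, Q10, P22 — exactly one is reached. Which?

P22

From W25, U15, and R37, Rule 11 gives S21.
From S21 and R37, Rule 1 gives S30.
S30 and W25 hold, so W3 follows (Rule 7).
W3 holds, so P22 follows (Rule 9).
Q10 would need R37 and S6 (Rule 6), but S6 is never established. Q30 would need W25, S21, and Q10 (Rule 2), but Q10 is never established.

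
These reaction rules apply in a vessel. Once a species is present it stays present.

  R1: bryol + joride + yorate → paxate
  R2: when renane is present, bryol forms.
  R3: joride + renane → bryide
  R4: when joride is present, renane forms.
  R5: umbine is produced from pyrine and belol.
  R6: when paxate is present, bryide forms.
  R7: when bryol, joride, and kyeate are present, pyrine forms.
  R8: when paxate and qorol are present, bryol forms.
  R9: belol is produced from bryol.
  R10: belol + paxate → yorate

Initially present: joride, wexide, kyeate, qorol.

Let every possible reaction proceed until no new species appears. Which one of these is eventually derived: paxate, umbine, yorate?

umbine

joride present → renane forms (R4).
renane present → bryol forms (R2).
bryol, joride, and kyeate present → pyrine forms (R7).
bryol present → belol forms (R9).
pyrine and belol present → umbine forms (R5).
yorate would need belol and paxate (R10), but paxate never forms. paxate would need bryol, joride, and yorate (R1), but yorate never forms.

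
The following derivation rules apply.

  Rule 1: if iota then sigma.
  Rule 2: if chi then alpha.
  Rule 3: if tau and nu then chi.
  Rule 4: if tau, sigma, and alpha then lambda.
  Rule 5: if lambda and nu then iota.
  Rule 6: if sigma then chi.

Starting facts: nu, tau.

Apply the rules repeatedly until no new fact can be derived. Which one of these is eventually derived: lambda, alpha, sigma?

alpha

tau and nu hold, so chi follows (Rule 3).
From chi, Rule 2 gives alpha.
lambda would need tau, sigma, and alpha (Rule 4), but sigma is never established. sigma would need iota (Rule 1), but iota is never established.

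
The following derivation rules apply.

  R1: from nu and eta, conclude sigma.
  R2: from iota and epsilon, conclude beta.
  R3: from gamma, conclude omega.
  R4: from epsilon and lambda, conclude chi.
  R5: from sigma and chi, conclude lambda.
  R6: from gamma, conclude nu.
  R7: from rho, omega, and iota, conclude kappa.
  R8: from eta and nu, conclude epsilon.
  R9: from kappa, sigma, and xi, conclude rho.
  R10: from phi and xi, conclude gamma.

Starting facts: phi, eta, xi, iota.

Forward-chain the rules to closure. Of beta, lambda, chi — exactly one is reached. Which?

phi and xi hold, so gamma follows (R10).
From gamma, R6 gives nu.
eta and nu hold, so epsilon follows (R8).
iota and epsilon hold, so beta follows (R2).
chi would need epsilon and lambda (R4), but lambda is never established. lambda would need sigma and chi (R5), but chi is never established.

beta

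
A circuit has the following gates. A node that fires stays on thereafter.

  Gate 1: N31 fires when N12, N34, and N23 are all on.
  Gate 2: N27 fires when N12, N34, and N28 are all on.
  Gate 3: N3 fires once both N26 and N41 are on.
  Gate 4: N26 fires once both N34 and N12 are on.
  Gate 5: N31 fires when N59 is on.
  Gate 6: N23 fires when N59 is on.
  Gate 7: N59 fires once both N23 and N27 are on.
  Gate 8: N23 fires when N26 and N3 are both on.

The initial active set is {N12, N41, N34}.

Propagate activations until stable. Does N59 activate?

No

N59 would need N23 and N27 (Gate 7), but N27 never turns on.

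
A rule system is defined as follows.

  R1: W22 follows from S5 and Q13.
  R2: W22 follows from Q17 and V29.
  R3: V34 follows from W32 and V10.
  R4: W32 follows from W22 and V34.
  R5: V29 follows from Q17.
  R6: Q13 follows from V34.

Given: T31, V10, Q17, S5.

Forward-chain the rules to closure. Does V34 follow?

V34 would need W32 and V10 (R3), but W32 is never established.

No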